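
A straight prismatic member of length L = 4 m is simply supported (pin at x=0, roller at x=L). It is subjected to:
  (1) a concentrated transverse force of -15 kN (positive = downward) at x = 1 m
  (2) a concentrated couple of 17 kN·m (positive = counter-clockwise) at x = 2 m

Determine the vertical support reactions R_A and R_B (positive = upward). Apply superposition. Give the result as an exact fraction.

R_A = -7 kN, R_B = -8 kN

Load 1 — point force P=-15 kN at a=1 m (b=L-a=3):
  R_A = Pb/L = (-15)·3/4 = -45/4 kN
  R_B = Pa/L = (-15)·1/4 = -15/4 kN
Load 2 — applied couple M₀=17 kN·m at a=2 m (b=L-a=2):
  R_A = M₀/L = 17/4 kN
  R_B = -M₀/L = -17/4 kN
Superposition: R_A = -7 kN, R_B = -8 kN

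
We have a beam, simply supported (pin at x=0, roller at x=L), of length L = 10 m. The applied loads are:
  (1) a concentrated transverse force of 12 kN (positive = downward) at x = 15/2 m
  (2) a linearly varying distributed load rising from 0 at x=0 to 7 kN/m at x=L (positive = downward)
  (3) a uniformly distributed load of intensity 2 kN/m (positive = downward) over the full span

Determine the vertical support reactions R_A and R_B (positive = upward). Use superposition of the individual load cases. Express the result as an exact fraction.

R_A = 74/3 kN, R_B = 127/3 kN

Load 1 — point force P=12 kN at a=15/2 m (b=L-a=5/2):
  R_A = Pb/L = 12·(5/2)/10 = 3 kN
  R_B = Pa/L = 12·(15/2)/10 = 9 kN
Load 2 — triangular load w₀=7 kN/m (0→w₀ over full span):
  R_A = w₀L/6 = 7·10/6 = 35/3 kN
  R_B = w₀L/3 = 7·10/3 = 70/3 kN
Load 3 — uniform load w=2 kN/m over full span:
  R_A = wL/2 = 2·10/2 = 10 kN
  R_B = wL/2 = 2·10/2 = 10 kN
Superposition: R_A = 74/3 kN, R_B = 127/3 kN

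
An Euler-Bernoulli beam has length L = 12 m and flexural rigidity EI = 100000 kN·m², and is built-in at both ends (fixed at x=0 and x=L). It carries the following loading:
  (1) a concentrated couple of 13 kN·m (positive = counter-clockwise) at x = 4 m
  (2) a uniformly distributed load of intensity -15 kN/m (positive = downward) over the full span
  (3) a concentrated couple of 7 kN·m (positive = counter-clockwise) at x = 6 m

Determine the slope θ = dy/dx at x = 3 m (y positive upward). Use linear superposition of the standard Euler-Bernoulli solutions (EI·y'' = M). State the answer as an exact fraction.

θ(3) = 3323/1600000 rad

Load 1 — applied couple M₀=13 kN·m at a=4 m (b=L-a=8):
  θ_1 = (R_Ax²/2 - M_Ax)/EI  [x≤a] with R_A=13/9, M_A=0 = ((13/9)·3²/2 - 0·3)/100000 = 13/200000 rad
Load 2 — uniform load w=-15 kN/m over full span:
  θ_2 = -wx(L-x)(L-2x)/(12EI) = -(-15)·3·(12-3)·(12-2·3)/(12·100000) = 81/40000 rad
Load 3 — applied couple M₀=7 kN·m at a=6 m (b=L-a=6):
  θ_3 = (R_Ax²/2 - M_Ax)/EI  [x≤a] with R_A=7/8, M_A=7/4 = ((7/8)·3²/2 - (7/4)·3)/100000 = -21/1600000 rad
Superposition: θ = Σ θ_i = 3323/1600000 rad ≈ 0.002077 rad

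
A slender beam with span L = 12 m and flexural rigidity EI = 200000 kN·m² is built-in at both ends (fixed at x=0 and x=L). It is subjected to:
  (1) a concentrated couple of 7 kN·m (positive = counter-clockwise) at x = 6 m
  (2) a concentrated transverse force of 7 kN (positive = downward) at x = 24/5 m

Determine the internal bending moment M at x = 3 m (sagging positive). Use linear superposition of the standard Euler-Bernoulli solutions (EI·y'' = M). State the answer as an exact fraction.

Load 1 — applied couple M₀=7 kN·m at a=6 m (b=L-a=6):
  M_1 = R_Ax - M_A  [x≤a] with R_A=7/8, M_A=7/4 = (7/8)·3 - (7/4) = 7/8 kN·m
Load 2 — point force P=7 kN at a=24/5 m (b=L-a=36/5):
  M_2 = Pb²(3a+b)x/L³ - Pab²/L²  [x≤a] = 7·(36/5)²·(3·(24/5)+(36/5))·3/12³ - 7·(24/5)·(36/5)²/12² = 189/125 kN·m
Superposition: M = Σ M_i = 2387/1000 kN·m ≈ 2.387000 kN·m

M(3) = 2387/1000 kN·m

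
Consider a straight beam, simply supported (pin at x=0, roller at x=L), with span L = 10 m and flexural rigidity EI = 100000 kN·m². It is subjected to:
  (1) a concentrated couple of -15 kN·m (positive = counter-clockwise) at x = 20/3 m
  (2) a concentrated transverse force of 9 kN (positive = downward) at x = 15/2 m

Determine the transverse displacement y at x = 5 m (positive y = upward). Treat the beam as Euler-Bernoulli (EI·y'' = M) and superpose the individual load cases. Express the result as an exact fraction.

Load 1 — applied couple M₀=-15 kN·m at a=20/3 m (b=L-a=10/3):
  y_1 = (M₀x³/(6L)+C₁x)/EI  [x≤a] with C₁=M₀(3b²-L²)/(6L)=50/3 = ((-15)·5³/(6·10)+(50/3)·5)/100000 = 1/1920 m
Load 2 — point force P=9 kN at a=15/2 m (b=L-a=5/2):
  y_2 = -Pbx(L²-b²-x²)/(6LEI)  [x≤a] = -9·(5/2)·5·(10²-(5/2)²-5²)/(6·10·100000) = -33/25600 m
Superposition: y = Σ y_i = -59/76800 m ≈ -0.000768 m

y(5) = -59/76800 m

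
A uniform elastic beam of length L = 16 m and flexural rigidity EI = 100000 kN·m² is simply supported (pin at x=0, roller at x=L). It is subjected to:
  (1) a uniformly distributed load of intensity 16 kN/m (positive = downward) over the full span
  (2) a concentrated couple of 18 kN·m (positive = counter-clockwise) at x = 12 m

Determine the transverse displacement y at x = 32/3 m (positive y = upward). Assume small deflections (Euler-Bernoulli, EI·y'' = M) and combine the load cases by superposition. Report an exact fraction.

Load 1 — uniform load w=16 kN/m over full span:
  y_1 = -wx(L³-2Lx²+x³)/(24EI) = -16·(32/3)·(16³-2·16·(32/3)²+(32/3)³)/(24·100000) = -90112/759375 m
Load 2 — applied couple M₀=18 kN·m at a=12 m (b=L-a=4):
  y_2 = (M₀x³/(6L)+C₁x)/EI  [x≤a] with C₁=M₀(3b²-L²)/(6L)=-39 = (18·(32/3)³/(6·16)+(-39)·(32/3))/100000 = -53/28125 m
Superposition: y = Σ y_i = -91543/759375 m ≈ -0.120550 m

y(32/3) = -91543/759375 m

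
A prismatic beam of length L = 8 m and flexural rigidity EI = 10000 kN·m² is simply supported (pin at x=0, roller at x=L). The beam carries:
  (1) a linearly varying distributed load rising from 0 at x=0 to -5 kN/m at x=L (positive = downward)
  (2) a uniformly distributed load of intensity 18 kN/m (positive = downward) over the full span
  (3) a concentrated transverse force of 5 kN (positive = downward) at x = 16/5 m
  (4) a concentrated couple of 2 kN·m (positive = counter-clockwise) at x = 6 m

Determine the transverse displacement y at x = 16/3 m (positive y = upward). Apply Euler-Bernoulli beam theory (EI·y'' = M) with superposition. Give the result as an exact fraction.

Load 1 — triangular load w₀=-5 kN/m (0→w₀ over full span):
  y_1 = -w₀x(7L⁴-10L²x²+3x⁴)/(360LEI) = -(-5)·(16/3)·(7·8⁴-10·8²·(16/3)²+3·(16/3)⁴)/(360·8·10000) = 1088/91125 m
Load 2 — uniform load w=18 kN/m over full span:
  y_2 = -wx(L³-2Lx²+x³)/(24EI) = -18·(16/3)·(8³-2·8·(16/3)²+(16/3)³)/(24·10000) = -1408/16875 m
Load 3 — point force P=5 kN at a=16/5 m (b=L-a=24/5):
  y_3 = -Pa(L-x)(2Lx-a²-x²)/(6LEI)  [x>a] = -5·(16/5)·(8-(16/3))·(2·8·(16/3)-(16/5)²-(16/3)²)/(6·8·10000) = -5248/1265625 m
Load 4 — applied couple M₀=2 kN·m at a=6 m (b=L-a=2):
  y_4 = (M₀x³/(6L)+C₁x)/EI  [x≤a] with C₁=M₀(3b²-L²)/(6L)=-13/6 = (2·(16/3)³/(6·8)+(-13/6)·(16/3))/10000 = -53/101250 m
Superposition: y = Σ y_i = -1735189/22781250 m ≈ -0.076167 m

y(16/3) = -1735189/22781250 m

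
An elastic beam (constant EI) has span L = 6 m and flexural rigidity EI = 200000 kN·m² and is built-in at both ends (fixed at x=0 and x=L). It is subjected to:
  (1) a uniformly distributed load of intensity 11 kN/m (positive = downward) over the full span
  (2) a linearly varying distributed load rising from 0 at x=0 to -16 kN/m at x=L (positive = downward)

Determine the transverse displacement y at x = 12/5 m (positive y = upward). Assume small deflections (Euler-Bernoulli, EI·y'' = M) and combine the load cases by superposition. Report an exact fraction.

y(12/5) = -20169/390625000 m

Load 1 — uniform load w=11 kN/m over full span:
  y_1 = -wx²(L-x)²/(24EI) = -11·(12/5)²·(6-(12/5))²/(24·200000) = -2673/15625000 m
Load 2 — triangular load w₀=-16 kN/m (0→w₀ over full span):
  y_2 = -w₀x²(L-x)²(x+2L)/(120LEI) = -(-16)·(12/5)²·(6-(12/5))²·((12/5)+2·6)/(120·6·200000) = 5832/48828125 m
Superposition: y = Σ y_i = -20169/390625000 m ≈ -0.000052 m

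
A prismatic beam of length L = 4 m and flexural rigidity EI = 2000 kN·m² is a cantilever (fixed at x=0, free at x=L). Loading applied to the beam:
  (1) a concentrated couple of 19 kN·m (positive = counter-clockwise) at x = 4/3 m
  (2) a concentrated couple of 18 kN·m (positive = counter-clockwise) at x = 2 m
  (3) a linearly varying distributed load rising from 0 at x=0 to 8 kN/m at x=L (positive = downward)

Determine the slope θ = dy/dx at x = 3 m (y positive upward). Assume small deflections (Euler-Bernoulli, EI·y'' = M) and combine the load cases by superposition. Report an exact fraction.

θ(3) = -17/24000 rad

Load 1 — applied couple M₀=19 kN·m at a=4/3 m (b=L-a=8/3):
  θ_1 = M₀a/EI  [x>a] = 19·(4/3)/2000 = 19/1500 rad
Load 2 — applied couple M₀=18 kN·m at a=2 m (b=L-a=2):
  θ_2 = M₀a/EI  [x>a] = 18·2/2000 = 9/500 rad
Load 3 — triangular load w₀=8 kN/m (0→w₀ over full span):
  θ_3 = (w₀Lx²/4-w₀L²x/3-w₀x⁴/(24L))/EI = (8·4·3²/4-8·4²·3/3-8·3⁴/(24·4))/2000 = -251/8000 rad
Superposition: θ = Σ θ_i = -17/24000 rad ≈ -0.000708 rad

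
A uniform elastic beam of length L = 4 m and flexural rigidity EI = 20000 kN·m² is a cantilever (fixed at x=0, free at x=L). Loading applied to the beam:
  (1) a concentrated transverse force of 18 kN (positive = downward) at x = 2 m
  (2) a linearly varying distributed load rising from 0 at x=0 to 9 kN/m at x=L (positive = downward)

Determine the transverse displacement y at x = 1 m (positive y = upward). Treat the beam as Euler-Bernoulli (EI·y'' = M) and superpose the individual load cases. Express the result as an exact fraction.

y(1) = -5763/3200000 m

Load 1 — point force P=18 kN at a=2 m (b=L-a=2):
  y_1 = -Px²(3a-x)/(6EI)  [x≤a] = -18·1²·(3·2-1)/(6·20000) = -3/4000 m
Load 2 — triangular load w₀=9 kN/m (0→w₀ over full span):
  y_2 = (w₀Lx³/12-w₀L²x²/6-w₀x⁵/(120L))/EI = (9·4·1³/12-9·4²·1²/6-9·1⁵/(120·4))/20000 = -3363/3200000 m
Superposition: y = Σ y_i = -5763/3200000 m ≈ -0.001801 m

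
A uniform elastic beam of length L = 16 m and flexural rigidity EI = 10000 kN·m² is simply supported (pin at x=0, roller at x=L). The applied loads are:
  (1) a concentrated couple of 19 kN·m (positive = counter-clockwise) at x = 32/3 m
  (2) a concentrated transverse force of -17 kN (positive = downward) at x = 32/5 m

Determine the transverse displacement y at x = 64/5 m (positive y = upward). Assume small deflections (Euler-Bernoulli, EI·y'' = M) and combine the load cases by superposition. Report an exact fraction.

Load 1 — applied couple M₀=19 kN·m at a=32/3 m (b=L-a=16/3):
  y_1 = (M₀x³/(6L)-M₀(x-a)²/2+C₁x)/EI  [x>a] with C₁=M₀(3b²-L²)/(6L)=-304/9 = (19·(64/5)³/(6·16)-19·((64/5)-(32/3))²/2+(-304/9)·(64/5))/10000 = -4256/703125 m
Load 2 — point force P=-17 kN at a=32/5 m (b=L-a=48/5):
  y_2 = -Pa(L-x)(2Lx-a²-x²)/(6LEI)  [x>a] = -(-17)·(32/5)·(16-(64/5))·(2·16·(64/5)-(32/5)²-(64/5)²)/(6·16·10000) = 17408/234375 m
Superposition: y = Σ y_i = 47968/703125 m ≈ 0.068221 m

y(64/5) = 47968/703125 m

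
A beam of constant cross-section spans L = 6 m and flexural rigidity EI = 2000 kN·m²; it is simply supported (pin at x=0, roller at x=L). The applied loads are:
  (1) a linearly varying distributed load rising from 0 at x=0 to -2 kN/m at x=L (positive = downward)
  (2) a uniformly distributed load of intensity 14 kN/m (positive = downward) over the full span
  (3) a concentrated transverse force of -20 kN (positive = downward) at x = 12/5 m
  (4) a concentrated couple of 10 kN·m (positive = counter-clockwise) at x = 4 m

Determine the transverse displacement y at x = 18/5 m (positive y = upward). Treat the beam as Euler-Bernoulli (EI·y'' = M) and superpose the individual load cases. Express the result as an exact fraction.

y(18/5) = -552039/7812500 m

Load 1 — triangular load w₀=-2 kN/m (0→w₀ over full span):
  y_1 = -w₀x(7L⁴-10L²x²+3x⁴)/(360LEI) = -(-2)·(18/5)·(7·6⁴-10·6²·(18/5)²+3·(18/5)⁴)/(360·6·2000) = 15984/1953125 m
Load 2 — uniform load w=14 kN/m over full span:
  y_2 = -wx(L³-2Lx²+x³)/(24EI) = -14·(18/5)·(6³-2·6·(18/5)²+(18/5)³)/(24·2000) = -17577/156250 m
Load 3 — point force P=-20 kN at a=12/5 m (b=L-a=18/5):
  y_3 = -Pa(L-x)(2Lx-a²-x²)/(6LEI)  [x>a] = -(-20)·(12/5)·(6-(18/5))·(2·6·(18/5)-(12/5)²-(18/5)²)/(6·6·2000) = 612/15625 m
Load 4 — applied couple M₀=10 kN·m at a=4 m (b=L-a=2):
  y_4 = (M₀x³/(6L)+C₁x)/EI  [x≤a] with C₁=M₀(3b²-L²)/(6L)=-20/3 = (10·(18/5)³/(6·6)+(-20/3)·(18/5))/2000 = -69/12500 m
Superposition: y = Σ y_i = -552039/7812500 m ≈ -0.070661 m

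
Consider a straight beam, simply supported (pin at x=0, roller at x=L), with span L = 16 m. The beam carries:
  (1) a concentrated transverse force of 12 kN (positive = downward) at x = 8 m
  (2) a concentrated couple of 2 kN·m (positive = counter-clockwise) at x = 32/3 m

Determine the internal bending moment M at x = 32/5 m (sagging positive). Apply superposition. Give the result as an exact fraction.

Load 1 — point force P=12 kN at a=8 m (b=L-a=8):
  M_1 = Pbx/L  [x≤a] = 12·8·(32/5)/16 = 192/5 kN·m
Load 2 — applied couple M₀=2 kN·m at a=32/3 m (b=L-a=16/3):
  M_2 = M₀x/L  [x≤a] = 2·(32/5)/16 = 4/5 kN·m
Superposition: M = Σ M_i = 196/5 kN·m ≈ 39.200000 kN·m

M(32/5) = 196/5 kN·m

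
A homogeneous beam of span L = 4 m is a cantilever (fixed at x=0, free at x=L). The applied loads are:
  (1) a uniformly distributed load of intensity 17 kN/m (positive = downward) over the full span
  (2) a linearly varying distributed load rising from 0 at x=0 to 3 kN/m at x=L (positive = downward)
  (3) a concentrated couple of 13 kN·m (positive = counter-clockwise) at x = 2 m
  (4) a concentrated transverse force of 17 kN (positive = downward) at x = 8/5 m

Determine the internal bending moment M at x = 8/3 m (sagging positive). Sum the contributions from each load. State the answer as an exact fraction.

Load 1 — uniform load w=17 kN/m over full span:
  M_1 = -w(L-x)²/2 = -17·(4-(8/3))²/2 = -136/9 kN·m
Load 2 — triangular load w₀=3 kN/m (0→w₀ over full span):
  M_2 = w₀Lx/2 - w₀L²/3 - w₀x³/(6L) = 3·4·(8/3)/2 - 3·4²/3 - 3·(8/3)³/(6·4) = -64/27 kN·m
Load 3 — applied couple M₀=13 kN·m at a=2 m (b=L-a=2):
  M_3 = 0  [x>a] = 0 kN·m
Load 4 — point force P=17 kN at a=8/5 m (b=L-a=12/5):
  M_4 = 0  [x>a] = 0 kN·m
Superposition: M = Σ M_i = -472/27 kN·m ≈ -17.481481 kN·m

M(8/3) = -472/27 kN·m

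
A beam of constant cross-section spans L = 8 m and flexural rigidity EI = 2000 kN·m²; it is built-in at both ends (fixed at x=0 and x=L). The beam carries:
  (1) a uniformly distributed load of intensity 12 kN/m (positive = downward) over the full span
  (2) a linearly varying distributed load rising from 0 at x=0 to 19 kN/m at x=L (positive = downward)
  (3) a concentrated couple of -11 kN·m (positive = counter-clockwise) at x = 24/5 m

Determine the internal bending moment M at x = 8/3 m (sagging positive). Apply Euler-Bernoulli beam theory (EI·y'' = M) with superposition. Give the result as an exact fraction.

Load 1 — uniform load w=12 kN/m over full span:
  M_1 = wLx/2 - wL²/12 - wx²/2 = 12·8·(8/3)/2 - 12·8²/12 - 12·(8/3)²/2 = 64/3 kN·m
Load 2 — triangular load w₀=19 kN/m (0→w₀ over full span):
  M_2 = 3w₀Lx/20 - w₀L²/30 - w₀x³/(6L) = 3·19·8·(8/3)/20 - 19·8²/30 - 19·(8/3)³/(6·8) = 5168/405 kN·m
Load 3 — applied couple M₀=-11 kN·m at a=24/5 m (b=L-a=16/5):
  M_3 = R_Ax - M_A  [x≤a] with R_A=-99/50, M_A=-88/25 = (-99/50)·(8/3) - (-88/25) = -44/25 kN·m
Superposition: M = Σ M_i = 65476/2025 kN·m ≈ 32.333827 kN·m

M(8/3) = 65476/2025 kN·m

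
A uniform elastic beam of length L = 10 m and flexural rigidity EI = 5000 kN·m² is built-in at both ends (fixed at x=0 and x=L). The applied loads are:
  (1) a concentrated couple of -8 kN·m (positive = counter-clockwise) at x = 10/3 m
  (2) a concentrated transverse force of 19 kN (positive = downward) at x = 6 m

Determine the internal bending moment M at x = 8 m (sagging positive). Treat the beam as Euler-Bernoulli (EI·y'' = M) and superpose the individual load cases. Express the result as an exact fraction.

Load 1 — applied couple M₀=-8 kN·m at a=10/3 m (b=L-a=20/3):
  M_1 = R_Ax - M_A - M₀  [x>a] with R_A=-16/15, M_A=0 = (-16/15)·8 - 0 - (-8) = -8/15 kN·m
Load 2 — point force P=19 kN at a=6 m (b=L-a=4):
  M_2 = Pa²(a+3b)(L-x)/L³ - Pa²b/L²  [x>a] = 19·6²·(6+3·4)·(10-8)/10³ - 19·6²·4/10² = -342/125 kN·m
Superposition: M = Σ M_i = -1226/375 kN·m ≈ -3.269333 kN·m

M(8) = -1226/375 kN·m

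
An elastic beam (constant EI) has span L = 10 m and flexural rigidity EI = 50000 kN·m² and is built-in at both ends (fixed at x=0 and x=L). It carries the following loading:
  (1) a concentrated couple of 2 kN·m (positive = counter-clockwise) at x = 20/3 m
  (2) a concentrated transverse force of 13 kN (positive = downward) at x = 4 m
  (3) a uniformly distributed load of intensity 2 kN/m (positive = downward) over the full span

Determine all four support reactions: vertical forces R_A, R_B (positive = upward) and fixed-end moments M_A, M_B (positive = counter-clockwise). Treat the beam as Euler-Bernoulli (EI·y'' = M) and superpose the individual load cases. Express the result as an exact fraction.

Load 1 — applied couple M₀=2 kN·m at a=20/3 m (b=L-a=10/3):
  R_A = 6M₀ab/L³ = 6·2·(20/3)·(10/3)/10³ = 4/15 kN
  M_A = M₀b(2a-b)/L² = 2·(10/3)·(2·(20/3)-(10/3))/10² = 2/3 kN·m
  R_B = -6M₀ab/L³ = -6·2·(20/3)·(10/3)/10³ = -4/15 kN
  M_B = M₀a(2b-a)/L² = 2·(20/3)·(2·(10/3)-(20/3))/10² = 0 kN·m
Load 2 — point force P=13 kN at a=4 m (b=L-a=6):
  R_A = Pb²(3a+b)/L³ = 13·6²·(3·4+6)/10³ = 1053/125 kN
  M_A = Pab²/L² = 13·4·6²/10² = 468/25 kN·m
  R_B = Pa²(a+3b)/L³ = 13·4²·(4+3·6)/10³ = 572/125 kN
  M_B = -Pa²b/L² = -13·4²·6/10² = -312/25 kN·m
Load 3 — uniform load w=2 kN/m over full span:
  R_A = wL/2 = 2·10/2 = 10 kN
  M_A = wL²/12 = 2·10²/12 = 50/3 kN·m
  R_B = wL/2 = 2·10/2 = 10 kN
  M_B = -wL²/12 = -2·10²/12 = -50/3 kN·m
Superposition: R_A = 7009/375 kN, M_A = 2704/75 kN·m, R_B = 5366/375 kN, M_B = -2186/75 kN·m

R_A = 7009/375 kN, M_A = 2704/75 kN·m, R_B = 5366/375 kN, M_B = -2186/75 kN·m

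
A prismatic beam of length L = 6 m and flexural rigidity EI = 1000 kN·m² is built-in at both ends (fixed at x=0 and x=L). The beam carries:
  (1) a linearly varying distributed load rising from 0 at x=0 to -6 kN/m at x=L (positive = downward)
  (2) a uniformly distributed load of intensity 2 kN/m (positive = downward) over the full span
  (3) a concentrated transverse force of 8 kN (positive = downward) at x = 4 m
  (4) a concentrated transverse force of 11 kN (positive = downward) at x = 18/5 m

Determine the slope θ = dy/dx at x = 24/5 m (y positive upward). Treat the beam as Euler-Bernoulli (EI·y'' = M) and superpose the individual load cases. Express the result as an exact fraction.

Load 1 — triangular load w₀=-6 kN/m (0→w₀ over full span):
  θ_1 = -w₀(2x(L-x)(L-2x)(x+2L)+x²(L-x)²)/(120LEI) = -(-6)·(2·(24/5)·(6-(24/5))·(6-2·(24/5))·((24/5)+2·6)+(24/5)²·(6-(24/5))²)/(120·6·1000) = -432/78125 rad
Load 2 — uniform load w=2 kN/m over full span:
  θ_2 = -wx(L-x)(L-2x)/(12EI) = -2·(24/5)·(6-(24/5))·(6-2·(24/5))/(12·1000) = 54/15625 rad
Load 3 — point force P=8 kN at a=4 m (b=L-a=2):
  θ_3 = Pa²(L-x)(2bL-(3b+a)(L-x))/(2L³EI)  [x>a] = 8·4²·(6-(24/5))·(2·2·6-(3·2+4)·(6-(24/5)))/(2·6³·1000) = 8/1875 rad
Load 4 — point force P=11 kN at a=18/5 m (b=L-a=12/5):
  θ_4 = Pa²(L-x)(2bL-(3b+a)(L-x))/(2L³EI)  [x>a] = 11·(18/5)²·(6-(24/5))·(2·(12/5)·6-(3·(12/5)+(18/5))·(6-(24/5)))/(2·6³·1000) = 9801/1562500 rad
Superposition: θ = Σ θ_i = 39683/4687500 rad ≈ 0.008466 rad

θ(24/5) = 39683/4687500 rad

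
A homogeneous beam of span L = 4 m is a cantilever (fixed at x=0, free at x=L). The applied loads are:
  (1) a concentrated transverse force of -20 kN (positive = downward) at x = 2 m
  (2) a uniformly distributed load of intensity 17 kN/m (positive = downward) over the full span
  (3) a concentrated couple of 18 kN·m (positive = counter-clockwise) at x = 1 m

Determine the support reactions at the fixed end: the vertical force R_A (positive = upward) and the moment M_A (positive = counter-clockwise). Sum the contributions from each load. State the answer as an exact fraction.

Load 1 — point force P=-20 kN at a=2 m (b=L-a=2):
  R_A = P = (-20) = -20 kN
  M_A = Pa = (-20)·2 = -40 kN·m
Load 2 — uniform load w=17 kN/m over full span:
  R_A = wL = 17·4 = 68 kN
  M_A = wL²/2 = 17·4²/2 = 136 kN·m
Load 3 — applied couple M₀=18 kN·m at a=1 m (b=L-a=3):
  R_A = 0 kN
  M_A = -M₀ = -18 kN·m
Superposition: R_A = 48 kN, M_A = 78 kN·m

R_A = 48 kN, M_A = 78 kN·m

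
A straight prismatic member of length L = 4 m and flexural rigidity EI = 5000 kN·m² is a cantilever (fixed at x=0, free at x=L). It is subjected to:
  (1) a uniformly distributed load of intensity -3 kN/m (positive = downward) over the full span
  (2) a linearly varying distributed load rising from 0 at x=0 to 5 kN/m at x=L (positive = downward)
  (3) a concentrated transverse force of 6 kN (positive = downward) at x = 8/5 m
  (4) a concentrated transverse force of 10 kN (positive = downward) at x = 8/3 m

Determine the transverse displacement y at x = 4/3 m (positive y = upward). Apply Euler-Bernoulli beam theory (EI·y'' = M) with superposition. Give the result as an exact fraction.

y(4/3) = -13088/2278125 m

Load 1 — uniform load w=-3 kN/m over full span:
  y_1 = -wx²(x²-4Lx+6L²)/(24EI) = -(-3)·(4/3)²·((4/3)²-4·4·(4/3)+6·4²)/(24·5000) = 172/50625 m
Load 2 — triangular load w₀=5 kN/m (0→w₀ over full span):
  y_2 = (w₀Lx³/12-w₀L²x²/6-w₀x⁵/(120L))/EI = (5·4·(4/3)³/12-5·4²·(4/3)²/6-5·(4/3)⁵/(120·4))/5000 = -1804/455625 m
Load 3 — point force P=6 kN at a=8/5 m (b=L-a=12/5):
  y_3 = -Px²(3a-x)/(6EI)  [x≤a] = -6·(4/3)²·(3·(8/5)-(4/3))/(6·5000) = -104/84375 m
Load 4 — point force P=10 kN at a=8/3 m (b=L-a=4/3):
  y_4 = -Px²(3a-x)/(6EI)  [x≤a] = -10·(4/3)²·(3·(8/3)-(4/3))/(6·5000) = -8/2025 m
Superposition: y = Σ y_i = -13088/2278125 m ≈ -0.005745 m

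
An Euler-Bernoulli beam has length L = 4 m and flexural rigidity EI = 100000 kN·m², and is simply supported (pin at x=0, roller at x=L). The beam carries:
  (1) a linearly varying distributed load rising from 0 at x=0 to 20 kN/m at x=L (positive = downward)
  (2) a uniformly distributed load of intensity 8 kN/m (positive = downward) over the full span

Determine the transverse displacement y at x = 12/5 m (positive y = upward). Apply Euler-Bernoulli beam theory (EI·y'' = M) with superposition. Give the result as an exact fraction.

y(12/5) = -16912/29296875 m

Load 1 — triangular load w₀=20 kN/m (0→w₀ over full span):
  y_1 = -w₀x(7L⁴-10L²x²+3x⁴)/(360LEI) = -20·(12/5)·(7·4⁴-10·4²·(12/5)²+3·(12/5)⁴)/(360·4·100000) = -9472/29296875 m
Load 2 — uniform load w=8 kN/m over full span:
  y_2 = -wx(L³-2Lx²+x³)/(24EI) = -8·(12/5)·(4³-2·4·(12/5)²+(12/5)³)/(24·100000) = -496/1953125 m
Superposition: y = Σ y_i = -16912/29296875 m ≈ -0.000577 m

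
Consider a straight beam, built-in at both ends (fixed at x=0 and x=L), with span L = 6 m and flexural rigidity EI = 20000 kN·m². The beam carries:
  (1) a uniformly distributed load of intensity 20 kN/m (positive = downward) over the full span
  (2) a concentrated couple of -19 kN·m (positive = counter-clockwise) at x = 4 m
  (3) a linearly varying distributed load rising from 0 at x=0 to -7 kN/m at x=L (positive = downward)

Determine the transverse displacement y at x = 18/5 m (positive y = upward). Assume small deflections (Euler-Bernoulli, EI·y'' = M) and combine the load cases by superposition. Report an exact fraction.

Load 1 — uniform load w=20 kN/m over full span:
  y_1 = -wx²(L-x)²/(24EI) = -20·(18/5)²·(6-(18/5))²/(24·20000) = -243/78125 m
Load 2 — applied couple M₀=-19 kN·m at a=4 m (b=L-a=2):
  y_2 = (R_Ax³/6 - M_Ax²/2)/EI  [x≤a] with R_A=-38/9, M_A=-19/3 = ((-38/9)·(18/5)³/6 - (-19/3)·(18/5)²/2)/20000 = 513/1250000 m
Load 3 — triangular load w₀=-7 kN/m (0→w₀ over full span):
  y_3 = -w₀x²(L-x)²(x+2L)/(120LEI) = -(-7)·(18/5)²·(6-(18/5))²·((18/5)+2·6)/(120·6·20000) = 22113/39062500 m
Superposition: y = Σ y_i = -333423/156250000 m ≈ -0.002134 m

y(18/5) = -333423/156250000 m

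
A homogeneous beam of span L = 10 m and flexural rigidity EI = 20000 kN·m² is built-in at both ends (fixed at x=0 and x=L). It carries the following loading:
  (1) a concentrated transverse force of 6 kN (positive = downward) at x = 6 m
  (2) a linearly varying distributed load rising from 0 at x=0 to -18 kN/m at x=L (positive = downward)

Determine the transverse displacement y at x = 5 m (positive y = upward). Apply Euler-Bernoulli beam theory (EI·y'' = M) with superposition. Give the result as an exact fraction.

Load 1 — point force P=6 kN at a=6 m (b=L-a=4):
  y_1 = -Pb²x²(3aL-(3a+b)x)/(6L³EI)  [x≤a] = -6·4²·5²·(3·6·10-(3·6+4)·5)/(6·10³·20000) = -7/5000 m
Load 2 — triangular load w₀=-18 kN/m (0→w₀ over full span):
  y_2 = -w₀x²(L-x)²(x+2L)/(120LEI) = -(-18)·5²·(10-5)²·(5+2·10)/(120·10·20000) = 3/256 m
Superposition: y = Σ y_i = 1651/160000 m ≈ 0.010319 m

y(5) = 1651/160000 m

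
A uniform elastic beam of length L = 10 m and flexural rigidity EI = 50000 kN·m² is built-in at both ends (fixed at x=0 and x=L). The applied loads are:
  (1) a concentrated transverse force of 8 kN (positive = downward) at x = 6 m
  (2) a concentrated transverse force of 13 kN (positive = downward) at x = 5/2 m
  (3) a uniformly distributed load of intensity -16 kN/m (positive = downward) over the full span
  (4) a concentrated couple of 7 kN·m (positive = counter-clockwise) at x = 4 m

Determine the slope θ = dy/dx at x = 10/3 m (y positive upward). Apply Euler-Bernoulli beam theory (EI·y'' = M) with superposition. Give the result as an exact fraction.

θ(10/3) = 282191/162000000 rad

Load 1 — point force P=8 kN at a=6 m (b=L-a=4):
  θ_1 = -Pb²x(2aL-(3a+b)x)/(2L³EI)  [x≤a] = -8·4²·(10/3)·(2·6·10-(3·6+4)·(10/3))/(2·10³·50000) = -28/140625 rad
Load 2 — point force P=13 kN at a=5/2 m (b=L-a=15/2):
  θ_2 = Pa²(L-x)(2bL-(3b+a)(L-x))/(2L³EI)  [x>a] = 13·(5/2)²·(10-(10/3))·(2·(15/2)·10-(3·(15/2)+(5/2))·(10-(10/3)))/(2·10³·50000) = -13/144000 rad
Load 3 — uniform load w=-16 kN/m over full span:
  θ_3 = -wx(L-x)(L-2x)/(12EI) = -(-16)·(10/3)·(10-(10/3))·(10-2·(10/3))/(12·50000) = 4/2025 rad
Load 4 — applied couple M₀=7 kN·m at a=4 m (b=L-a=6):
  θ_4 = (R_Ax²/2 - M_Ax)/EI  [x≤a] with R_A=126/125, M_A=21/25 = ((126/125)·(10/3)²/2 - (21/25)·(10/3))/50000 = 7/125000 rad
Superposition: θ = Σ θ_i = 282191/162000000 rad ≈ 0.001742 rad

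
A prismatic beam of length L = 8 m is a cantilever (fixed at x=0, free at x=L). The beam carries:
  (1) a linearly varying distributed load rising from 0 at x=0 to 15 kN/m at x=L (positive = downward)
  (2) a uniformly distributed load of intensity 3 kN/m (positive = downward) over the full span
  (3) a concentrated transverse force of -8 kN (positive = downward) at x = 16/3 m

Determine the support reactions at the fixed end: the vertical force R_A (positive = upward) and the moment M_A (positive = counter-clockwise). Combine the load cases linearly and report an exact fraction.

Load 1 — triangular load w₀=15 kN/m (0→w₀ over full span):
  R_A = w₀L/2 = 15·8/2 = 60 kN
  M_A = w₀L²/3 = 15·8²/3 = 320 kN·m
Load 2 — uniform load w=3 kN/m over full span:
  R_A = wL = 3·8 = 24 kN
  M_A = wL²/2 = 3·8²/2 = 96 kN·m
Load 3 — point force P=-8 kN at a=16/3 m (b=L-a=8/3):
  R_A = P = (-8) = -8 kN
  M_A = Pa = (-8)·(16/3) = -128/3 kN·m
Superposition: R_A = 76 kN, M_A = 1120/3 kN·m

R_A = 76 kN, M_A = 1120/3 kN·m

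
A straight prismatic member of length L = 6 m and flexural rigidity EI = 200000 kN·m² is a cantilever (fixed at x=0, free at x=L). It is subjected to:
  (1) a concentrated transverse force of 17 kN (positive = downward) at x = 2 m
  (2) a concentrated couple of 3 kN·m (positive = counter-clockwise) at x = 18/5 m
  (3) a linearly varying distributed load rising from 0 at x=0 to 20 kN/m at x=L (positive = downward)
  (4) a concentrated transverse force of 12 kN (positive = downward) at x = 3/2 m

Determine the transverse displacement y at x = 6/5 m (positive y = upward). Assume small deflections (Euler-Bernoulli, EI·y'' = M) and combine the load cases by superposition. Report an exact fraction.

y(6/5) = -285183/312500000 m

Load 1 — point force P=17 kN at a=2 m (b=L-a=4):
  y_1 = -Px²(3a-x)/(6EI)  [x≤a] = -17·(6/5)²·(3·2-(6/5))/(6·200000) = -153/1562500 m
Load 2 — applied couple M₀=3 kN·m at a=18/5 m (b=L-a=12/5):
  y_2 = M₀x²/(2EI)  [x≤a] = 3·(6/5)²/(2·200000) = 27/2500000 m
Load 3 — triangular load w₀=20 kN/m (0→w₀ over full span):
  y_3 = (w₀Lx³/12-w₀L²x²/6-w₀x⁵/(120L))/EI = (20·6·(6/5)³/12-20·6²·(6/5)²/6-20·(6/5)⁵/(120·6))/200000 = -60777/78125000 m
Load 4 — point force P=12 kN at a=3/2 m (b=L-a=9/2):
  y_4 = -Px²(3a-x)/(6EI)  [x≤a] = -12·(6/5)²·(3·(3/2)-(6/5))/(6·200000) = -297/6250000 m
Superposition: y = Σ y_i = -285183/312500000 m ≈ -0.000913 m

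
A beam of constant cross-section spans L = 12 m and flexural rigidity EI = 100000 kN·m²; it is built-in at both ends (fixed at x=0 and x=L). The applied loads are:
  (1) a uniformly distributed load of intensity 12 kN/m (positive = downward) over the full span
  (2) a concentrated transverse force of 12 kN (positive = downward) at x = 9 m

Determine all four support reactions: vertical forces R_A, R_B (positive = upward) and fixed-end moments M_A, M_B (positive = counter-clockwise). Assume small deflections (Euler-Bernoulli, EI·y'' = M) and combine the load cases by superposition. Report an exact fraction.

R_A = 591/8 kN, M_A = 603/4 kN·m, R_B = 657/8 kN, M_B = -657/4 kN·m

Load 1 — uniform load w=12 kN/m over full span:
  R_A = wL/2 = 12·12/2 = 72 kN
  M_A = wL²/12 = 12·12²/12 = 144 kN·m
  R_B = wL/2 = 12·12/2 = 72 kN
  M_B = -wL²/12 = -12·12²/12 = -144 kN·m
Load 2 — point force P=12 kN at a=9 m (b=L-a=3):
  R_A = Pb²(3a+b)/L³ = 12·3²·(3·9+3)/12³ = 15/8 kN
  M_A = Pab²/L² = 12·9·3²/12² = 27/4 kN·m
  R_B = Pa²(a+3b)/L³ = 12·9²·(9+3·3)/12³ = 81/8 kN
  M_B = -Pa²b/L² = -12·9²·3/12² = -81/4 kN·m
Superposition: R_A = 591/8 kN, M_A = 603/4 kN·m, R_B = 657/8 kN, M_B = -657/4 kN·m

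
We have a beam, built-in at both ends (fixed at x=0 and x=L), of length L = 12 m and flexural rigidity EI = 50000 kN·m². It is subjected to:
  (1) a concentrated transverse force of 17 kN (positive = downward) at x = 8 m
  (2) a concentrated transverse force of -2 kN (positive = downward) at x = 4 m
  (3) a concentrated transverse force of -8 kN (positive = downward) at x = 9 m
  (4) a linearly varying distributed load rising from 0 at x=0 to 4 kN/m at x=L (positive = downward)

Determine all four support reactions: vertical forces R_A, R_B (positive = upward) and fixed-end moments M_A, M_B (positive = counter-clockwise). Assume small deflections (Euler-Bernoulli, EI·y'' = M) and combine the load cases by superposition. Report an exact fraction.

Load 1 — point force P=17 kN at a=8 m (b=L-a=4):
  R_A = Pb²(3a+b)/L³ = 17·4²·(3·8+4)/12³ = 119/27 kN
  M_A = Pab²/L² = 17·8·4²/12² = 136/9 kN·m
  R_B = Pa²(a+3b)/L³ = 17·8²·(8+3·4)/12³ = 340/27 kN
  M_B = -Pa²b/L² = -17·8²·4/12² = -272/9 kN·m
Load 2 — point force P=-2 kN at a=4 m (b=L-a=8):
  R_A = Pb²(3a+b)/L³ = (-2)·8²·(3·4+8)/12³ = -40/27 kN
  M_A = Pab²/L² = (-2)·4·8²/12² = -32/9 kN·m
  R_B = Pa²(a+3b)/L³ = (-2)·4²·(4+3·8)/12³ = -14/27 kN
  M_B = -Pa²b/L² = -(-2)·4²·8/12² = 16/9 kN·m
Load 3 — point force P=-8 kN at a=9 m (b=L-a=3):
  R_A = Pb²(3a+b)/L³ = (-8)·3²·(3·9+3)/12³ = -5/4 kN
  M_A = Pab²/L² = (-8)·9·3²/12² = -9/2 kN·m
  R_B = Pa²(a+3b)/L³ = (-8)·9²·(9+3·3)/12³ = -27/4 kN
  M_B = -Pa²b/L² = -(-8)·9²·3/12² = 27/2 kN·m
Load 4 — triangular load w₀=4 kN/m (0→w₀ over full span):
  R_A = 3w₀L/20 = 3·4·12/20 = 36/5 kN
  M_A = w₀L²/30 = 4·12²/30 = 96/5 kN·m
  R_B = 7w₀L/20 = 7·4·12/20 = 84/5 kN
  M_B = -w₀L²/20 = -4·12²/20 = -144/5 kN·m
Superposition: R_A = 4793/540 kN, M_A = 2363/90 kN·m, R_B = 11947/540 kN, M_B = -3937/90 kN·m

R_A = 4793/540 kN, M_A = 2363/90 kN·m, R_B = 11947/540 kN, M_B = -3937/90 kN·m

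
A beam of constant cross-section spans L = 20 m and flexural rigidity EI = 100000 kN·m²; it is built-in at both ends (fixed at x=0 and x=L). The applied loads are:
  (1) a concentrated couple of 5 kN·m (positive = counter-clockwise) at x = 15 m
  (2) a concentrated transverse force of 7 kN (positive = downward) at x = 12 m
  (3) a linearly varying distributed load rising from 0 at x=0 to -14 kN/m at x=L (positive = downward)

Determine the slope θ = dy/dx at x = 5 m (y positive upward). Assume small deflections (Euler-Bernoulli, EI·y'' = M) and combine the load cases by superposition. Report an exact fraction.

Load 1 — applied couple M₀=5 kN·m at a=15 m (b=L-a=5):
  θ_1 = (R_Ax²/2 - M_Ax)/EI  [x≤a] with R_A=9/32, M_A=25/16 = ((9/32)·5²/2 - (25/16)·5)/100000 = -11/256000 rad
Load 2 — point force P=7 kN at a=12 m (b=L-a=8):
  θ_2 = -Pb²x(2aL-(3a+b)x)/(2L³EI)  [x≤a] = -7·8²·5·(2·12·20-(3·12+8)·5)/(2·20³·100000) = -91/250000 rad
Load 3 — triangular load w₀=-14 kN/m (0→w₀ over full span):
  θ_3 = -w₀(2x(L-x)(L-2x)(x+2L)+x²(L-x)²)/(120LEI) = -(-14)·(2·5·(20-5)·(20-2·5)·(5+2·20)+5²·(20-5)²)/(120·20·100000) = 273/64000 rad
Superposition: θ = Σ θ_i = 123477/32000000 rad ≈ 0.003859 rad

θ(5) = 123477/32000000 rad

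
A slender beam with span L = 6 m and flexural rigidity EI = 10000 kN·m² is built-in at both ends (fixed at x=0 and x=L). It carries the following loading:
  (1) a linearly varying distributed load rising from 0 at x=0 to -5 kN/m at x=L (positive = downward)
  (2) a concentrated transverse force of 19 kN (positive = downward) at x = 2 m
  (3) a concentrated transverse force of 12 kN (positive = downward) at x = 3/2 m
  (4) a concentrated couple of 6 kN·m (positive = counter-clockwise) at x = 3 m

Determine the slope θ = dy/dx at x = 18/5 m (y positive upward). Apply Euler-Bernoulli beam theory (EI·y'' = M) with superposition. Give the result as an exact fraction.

Load 1 — triangular load w₀=-5 kN/m (0→w₀ over full span):
  θ_1 = -w₀(2x(L-x)(L-2x)(x+2L)+x²(L-x)²)/(120LEI) = -(-5)·(2·(18/5)·(6-(18/5))·(6-2·(18/5))·((18/5)+2·6)+(18/5)²·(6-(18/5))²)/(120·6·10000) = -27/156250 rad
Load 2 — point force P=19 kN at a=2 m (b=L-a=4):
  θ_2 = Pa²(L-x)(2bL-(3b+a)(L-x))/(2L³EI)  [x>a] = 19·2²·(6-(18/5))·(2·4·6-(3·4+2)·(6-(18/5)))/(2·6³·10000) = 19/31250 rad
Load 3 — point force P=12 kN at a=3/2 m (b=L-a=9/2):
  θ_3 = Pa²(L-x)(2bL-(3b+a)(L-x))/(2L³EI)  [x>a] = 12·(3/2)²·(6-(18/5))·(2·(9/2)·6-(3·(9/2)+(3/2))·(6-(18/5)))/(2·6³·10000) = 27/100000 rad
Load 4 — applied couple M₀=6 kN·m at a=3 m (b=L-a=3):
  θ_4 = (R_Ax²/2 - M_Ax - M₀(x-a))/EI  [x>a] with R_A=3/2, M_A=3/2 = ((3/2)·(18/5)²/2 - (3/2)·(18/5) - 6·((18/5)-3))/10000 = 9/125000 rad
Superposition: θ = Σ θ_i = 1943/2500000 rad ≈ 0.000777 rad

θ(18/5) = 1943/2500000 rad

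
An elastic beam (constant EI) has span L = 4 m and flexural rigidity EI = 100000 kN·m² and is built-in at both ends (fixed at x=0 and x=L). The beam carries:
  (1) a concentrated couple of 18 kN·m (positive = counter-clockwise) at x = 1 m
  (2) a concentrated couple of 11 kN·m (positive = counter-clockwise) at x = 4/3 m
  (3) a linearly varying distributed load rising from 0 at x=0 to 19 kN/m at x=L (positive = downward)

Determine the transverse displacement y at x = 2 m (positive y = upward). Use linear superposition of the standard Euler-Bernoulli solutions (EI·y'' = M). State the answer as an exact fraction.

Load 1 — applied couple M₀=18 kN·m at a=1 m (b=L-a=3):
  y_1 = (R_Ax³/6 - M_Ax²/2 - M₀(x-a)²/2)/EI  [x>a] with R_A=81/16, M_A=-27/8 = ((81/16)·2³/6 - (-27/8)·2²/2 - 18·(2-1)²/2)/100000 = 9/200000 m
Load 2 — applied couple M₀=11 kN·m at a=4/3 m (b=L-a=8/3):
  y_2 = (R_Ax³/6 - M_Ax²/2 - M₀(x-a)²/2)/EI  [x>a] with R_A=11/3, M_A=0 = ((11/3)·2³/6 - 0·2²/2 - 11·(2-(4/3))²/2)/100000 = 11/450000 m
Load 3 — triangular load w₀=19 kN/m (0→w₀ over full span):
  y_3 = -w₀x²(L-x)²(x+2L)/(120LEI) = -19·2²·(4-2)²·(2+2·4)/(120·4·100000) = -19/300000 m
Superposition: y = Σ y_i = 11/1800000 m ≈ 0.000006 m

y(2) = 11/1800000 m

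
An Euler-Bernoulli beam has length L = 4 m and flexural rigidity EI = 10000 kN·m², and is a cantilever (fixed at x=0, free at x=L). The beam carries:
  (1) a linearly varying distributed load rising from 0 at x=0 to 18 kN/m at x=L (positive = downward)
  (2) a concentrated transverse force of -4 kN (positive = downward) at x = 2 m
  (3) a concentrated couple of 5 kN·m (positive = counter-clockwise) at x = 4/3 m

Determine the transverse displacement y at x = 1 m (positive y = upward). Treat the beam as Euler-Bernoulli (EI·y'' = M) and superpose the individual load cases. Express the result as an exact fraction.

y(1) = -8689/2400000 m

Load 1 — triangular load w₀=18 kN/m (0→w₀ over full span):
  y_1 = (w₀Lx³/12-w₀L²x²/6-w₀x⁵/(120L))/EI = (18·4·1³/12-18·4²·1²/6-18·1⁵/(120·4))/10000 = -3363/800000 m
Load 2 — point force P=-4 kN at a=2 m (b=L-a=2):
  y_2 = -Px²(3a-x)/(6EI)  [x≤a] = -(-4)·1²·(3·2-1)/(6·10000) = 1/3000 m
Load 3 — applied couple M₀=5 kN·m at a=4/3 m (b=L-a=8/3):
  y_3 = M₀x²/(2EI)  [x≤a] = 5·1²/(2·10000) = 1/4000 m
Superposition: y = Σ y_i = -8689/2400000 m ≈ -0.003620 m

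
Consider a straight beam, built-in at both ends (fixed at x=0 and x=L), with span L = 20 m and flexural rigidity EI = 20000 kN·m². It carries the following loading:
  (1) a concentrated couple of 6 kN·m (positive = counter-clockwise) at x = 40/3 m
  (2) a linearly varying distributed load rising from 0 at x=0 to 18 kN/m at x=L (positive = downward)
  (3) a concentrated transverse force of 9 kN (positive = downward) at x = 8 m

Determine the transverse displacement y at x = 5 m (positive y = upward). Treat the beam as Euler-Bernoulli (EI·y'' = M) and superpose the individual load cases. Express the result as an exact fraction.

y(5) = -20329/192000 m

Load 1 — applied couple M₀=6 kN·m at a=40/3 m (b=L-a=20/3):
  y_1 = (R_Ax³/6 - M_Ax²/2)/EI  [x≤a] with R_A=2/5, M_A=2 = ((2/5)·5³/6 - 2·5²/2)/20000 = -1/1200 m
Load 2 — triangular load w₀=18 kN/m (0→w₀ over full span):
  y_2 = -w₀x²(L-x)²(x+2L)/(120LEI) = -18·5²·(20-5)²·(5+2·20)/(120·20·20000) = -243/2560 m
Load 3 — point force P=9 kN at a=8 m (b=L-a=12):
  y_3 = -Pb²x²(3aL-(3a+b)x)/(6L³EI)  [x≤a] = -9·12²·5²·(3·8·20-(3·8+12)·5)/(6·20³·20000) = -81/8000 m
Superposition: y = Σ y_i = -20329/192000 m ≈ -0.105880 m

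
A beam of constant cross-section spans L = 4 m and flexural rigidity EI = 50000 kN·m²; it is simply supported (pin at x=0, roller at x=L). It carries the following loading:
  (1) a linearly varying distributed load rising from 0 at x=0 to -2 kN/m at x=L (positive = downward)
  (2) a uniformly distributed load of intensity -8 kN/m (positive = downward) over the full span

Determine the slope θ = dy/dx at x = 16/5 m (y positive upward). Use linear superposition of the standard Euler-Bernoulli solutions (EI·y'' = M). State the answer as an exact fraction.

Load 1 — triangular load w₀=-2 kN/m (0→w₀ over full span):
  θ_1 = -w₀(7L⁴-30L²x²+15x⁴)/(360LEI) = -(-2)·(7·4⁴-30·4²·(16/5)²+15·(16/5)⁴)/(360·4·50000) = -757/17578125 rad
Load 2 — uniform load w=-8 kN/m over full span:
  θ_2 = -w(L³-6Lx²+4x³)/(24EI) = -(-8)·(4³-6·4·(16/5)²+4·(16/5)³)/(24·50000) = -132/390625 rad
Superposition: θ = Σ θ_i = -6697/17578125 rad ≈ -0.000381 rad

θ(16/5) = -6697/17578125 rad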